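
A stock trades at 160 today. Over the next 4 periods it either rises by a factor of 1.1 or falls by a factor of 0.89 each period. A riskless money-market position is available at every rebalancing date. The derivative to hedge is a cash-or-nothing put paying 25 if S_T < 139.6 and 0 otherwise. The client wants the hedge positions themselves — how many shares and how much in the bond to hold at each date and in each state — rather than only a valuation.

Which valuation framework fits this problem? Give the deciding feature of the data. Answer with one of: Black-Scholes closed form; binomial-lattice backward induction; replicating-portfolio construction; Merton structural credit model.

framework: replicating-portfolio construction

Key observation: since the answer must list Δ and B at each node of the 1.1/0.89 lattice on 160, the replicating-portfolio method — solving the two-state system at every node — is the one that applies.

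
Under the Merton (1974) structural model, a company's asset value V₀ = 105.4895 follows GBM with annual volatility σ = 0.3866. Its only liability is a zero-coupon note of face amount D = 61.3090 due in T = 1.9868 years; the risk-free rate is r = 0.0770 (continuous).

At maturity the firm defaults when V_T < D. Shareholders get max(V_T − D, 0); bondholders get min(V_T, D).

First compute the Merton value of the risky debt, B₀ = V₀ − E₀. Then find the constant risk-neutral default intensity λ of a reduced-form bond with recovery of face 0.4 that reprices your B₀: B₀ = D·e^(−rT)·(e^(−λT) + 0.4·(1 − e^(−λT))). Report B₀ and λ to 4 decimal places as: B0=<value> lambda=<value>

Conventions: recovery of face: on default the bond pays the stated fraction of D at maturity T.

Apply the equity-as-call identities (strike 61.3090, horizon 1.9868 years):
d₁ = [ln(V₀/D) + (r + σ²/2)T] / (σ√T)
   = [ln(105.4895/61.3090) + (0.0770 + 0.5·0.3866²)·1.9868] / (0.3866·√1.9868)
   = [0.542685 + 0.301457] / 0.544928 = 1.549089
d₂ = d₁ − σ√T = 1.549089 − 0.544928 = 1.004161
N(d₁) = 0.939320,  N(d₂) = 0.842350,  e^(−rT) = 0.858144
E₀ = V₀·N(d₁) − D·e^(−rT)·N(d₂)
   = 105.4895·0.939320 − 61.3090·0.858144·0.842350 = 54.770738
B₀ = V₀ − E₀ = 105.4895 − 54.770738 = 50.718762
e^(−λT) = (B₀·e^(rT)/D − 0.4)/(1 − 0.4) = (50.7188·1.165306/61.3090 − 0.4)/0.6 = 0.94002825
λ = −ln(0.94002825)/1.9868 = 0.031128

B0=50.7188 lambda=0.0311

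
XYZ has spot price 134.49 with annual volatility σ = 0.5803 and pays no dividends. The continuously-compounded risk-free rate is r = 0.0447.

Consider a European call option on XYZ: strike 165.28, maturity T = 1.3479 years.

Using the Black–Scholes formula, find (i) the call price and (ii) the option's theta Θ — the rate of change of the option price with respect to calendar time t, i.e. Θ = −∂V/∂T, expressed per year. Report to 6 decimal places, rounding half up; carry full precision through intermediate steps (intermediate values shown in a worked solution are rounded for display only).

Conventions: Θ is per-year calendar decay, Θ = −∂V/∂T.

price = 28.557483
Θ = -15.329401

σ√T = 0.5803·√1.3479 = 0.673723
d₁ = (ln(S/K) + (r+σ²/2)T) / (σ√T) = (ln(134.49/165.28) + (0.0447+0.5803²/2)·1.3479) / 0.673723 = (-0.206151 + 0.287203) / 0.673723 = 0.120304
d₂ = d₁ − σ√T = 0.120304 − 0.673723 = -0.553419
e^{−rT} = 0.941528
N(d₁) = 0.547879,  N(d₂) = 0.289988
Call price V = S·N(d₁) − K·e^{−rT}·N(d₂) = 73.684206 − 45.126723 = 28.557483
φ(d₁) = (1/√(2π))·e^{−d₁²/2} = 0.396066
Θ = −S·φ(d₁)·σ/(2√T) − r·K·e^{−rT}·N(d₂) = −13.312237 − 2.017164 = -15.329401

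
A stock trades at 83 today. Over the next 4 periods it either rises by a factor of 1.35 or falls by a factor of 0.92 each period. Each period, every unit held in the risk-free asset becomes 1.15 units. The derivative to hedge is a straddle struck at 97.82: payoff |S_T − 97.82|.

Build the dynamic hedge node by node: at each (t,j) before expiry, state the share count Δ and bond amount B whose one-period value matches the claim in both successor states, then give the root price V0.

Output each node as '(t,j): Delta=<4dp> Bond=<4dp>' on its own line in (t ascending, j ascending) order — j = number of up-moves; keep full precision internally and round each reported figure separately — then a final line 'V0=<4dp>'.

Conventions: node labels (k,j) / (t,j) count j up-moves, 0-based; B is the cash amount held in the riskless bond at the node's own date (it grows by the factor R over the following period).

(0,0): Delta=0.7618 Bond=-31.5033
(1,0): Delta=0.4809 Bond=-14.7806
(1,1): Delta=0.9282 Bond=-54.8794
(2,0): Delta=-0.0696 Bond=21.6777
(2,1): Delta=0.8072 Bond=-50.6285
(2,2): Delta=1.0000 Bond=-73.9660
(3,0): Delta=-1.0000 Bond=85.0609
(3,1): Delta=0.4817 Bond=-27.3589
(3,2): Delta=1.0000 Bond=-85.0609
(3,3): Delta=1.0000 Bond=-85.0609
V0=31.7255

The replicating-portfolio and risk-neutral prices coincide; use p* = (1.15−0.92)/(1.35−0.92) = 0.5349 for the latter.
At maturity the claim pays: V(4,0)=38.3594, V(4,1)=10.5680, V(4,2)=30.2128, V(4,3)=90.0542, V(4,4)=177.8650
Node (3,0) S=64.6311: V=(p*·10.5680+(1−p*)·38.3594)/1.15=20.4298; Δ=(10.5680−38.3594)/(87.2520−59.4606)=-1.0000; B=V−Δ·S=85.0609
Node (3,1) S=94.8391: V=(p*·30.2128+(1−p*)·10.5680)/1.15=18.3267; Δ=(30.2128−10.5680)/(128.0328−87.2520)=0.4817; B=V−Δ·S=-27.3589
Node (3,2) S=139.1661: V=(p*·90.0542+(1−p*)·30.2128)/1.15=54.1052; Δ=(90.0542−30.2128)/(187.8742−128.0328)=1.0000; B=V−Δ·S=-85.0609
Node (3,3) S=204.2111: V=(p*·177.8650+(1−p*)·90.0542)/1.15=119.1503; Δ=(177.8650−90.0542)/(275.6850−187.8742)=1.0000; B=V−Δ·S=-85.0609
Node (2,0) S=70.2512: V=(p*·18.3267+(1−p*)·20.4298)/1.15=16.7868; Δ=(18.3267−20.4298)/(94.8391−64.6311)=-0.0696; B=V−Δ·S=21.6777
Node (2,1) S=103.0860: V=(p*·54.1052+(1−p*)·18.3267)/1.15=32.5774; Δ=(54.1052−18.3267)/(139.1661−94.8391)=0.8072; B=V−Δ·S=-50.6285
Node (2,2) S=151.2675: V=(p*·119.1503+(1−p*)·54.1052)/1.15=77.3015; Δ=(119.1503−54.1052)/(204.2111−139.1661)=1.0000; B=V−Δ·S=-73.9660
Node (1,0) S=76.3600: V=(p*·32.5774+(1−p*)·16.7868)/1.15=21.9417; Δ=(32.5774−16.7868)/(103.0860−70.2512)=0.4809; B=V−Δ·S=-14.7806
Node (1,1) S=112.0500: V=(p*·77.3015+(1−p*)·32.5774)/1.15=49.1301; Δ=(77.3015−32.5774)/(151.2675−103.0860)=0.9282; B=V−Δ·S=-54.8794
Node (0,0) S=83.0000: V=(p*·49.1301+(1−p*)·21.9417)/1.15=31.7255; Δ=(49.1301−21.9417)/(112.0500−76.3600)=0.7618; B=V−Δ·S=-31.5033
Check: Δ(0,0)·S0 + B(0,0) = 31.7255 = V0.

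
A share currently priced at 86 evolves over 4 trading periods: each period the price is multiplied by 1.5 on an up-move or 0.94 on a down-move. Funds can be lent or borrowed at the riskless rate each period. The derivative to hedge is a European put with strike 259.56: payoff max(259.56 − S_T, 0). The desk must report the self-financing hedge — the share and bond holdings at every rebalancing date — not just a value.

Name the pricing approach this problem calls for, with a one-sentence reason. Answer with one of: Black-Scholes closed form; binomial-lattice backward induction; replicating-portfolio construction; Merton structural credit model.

Key observation: a price alone would not answer the question — the per-node share/bond construction on the spot-86, 1.5/0.94 tree is required, and only the replicating-portfolio method yields it.

framework: replicating-portfolio construction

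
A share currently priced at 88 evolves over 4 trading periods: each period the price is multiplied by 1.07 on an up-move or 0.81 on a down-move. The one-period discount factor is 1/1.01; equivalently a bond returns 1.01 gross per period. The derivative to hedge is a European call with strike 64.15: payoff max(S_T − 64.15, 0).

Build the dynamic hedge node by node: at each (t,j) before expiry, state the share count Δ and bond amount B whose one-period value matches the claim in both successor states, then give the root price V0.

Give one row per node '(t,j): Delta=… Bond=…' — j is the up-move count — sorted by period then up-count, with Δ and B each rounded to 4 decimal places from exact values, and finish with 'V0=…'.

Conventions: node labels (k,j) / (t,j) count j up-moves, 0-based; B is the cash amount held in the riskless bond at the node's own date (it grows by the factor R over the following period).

(0,0): Delta=0.9201 Bond=-54.0317
(1,0): Delta=0.7008 Bond=-38.9387
(1,1): Delta=0.9699 Bond=-59.2620
(2,0): Delta=0.0991 Bond=-4.5877
(2,1): Delta=0.8374 Bond=-49.7502
(2,2): Delta=1.0000 Bond=-62.8860
(3,0): Delta=0.0000 Bond=0.0000
(3,1): Delta=0.1216 Bond=-6.0237
(3,2): Delta=1.0000 Bond=-63.5149
(3,3): Delta=1.0000 Bond=-63.5149
V0=26.9374

Risk-neutral probability p* = (R−d)/(u−d) = (1.01−0.81)/(1.07−0.81) = 0.7692.
Expiry values: V(4,0)=0.0000, V(4,1)=0.0000, V(4,2)=1.9529, V(4,3)=23.1711, V(4,4)=51.2000
Node (3,0) S=46.7668: V=(p*·0.0000+(1−p*)·0.0000)/1.01=0.0000; Δ=(0.0000−0.0000)/(50.0405−37.8811)=0.0000; B=V−Δ·S=0.0000
Node (3,1) S=61.7784: V=(p*·1.9529+(1−p*)·0.0000)/1.01=1.4873; Δ=(1.9529−0.0000)/(66.1029−50.0405)=0.1216; B=V−Δ·S=-6.0237
Node (3,2) S=81.6085: V=(p*·23.1711+(1−p*)·1.9529)/1.01=18.0936; Δ=(23.1711−1.9529)/(87.3211−66.1029)=1.0000; B=V−Δ·S=-63.5149
Node (3,3) S=107.8038: V=(p*·51.2000+(1−p*)·23.1711)/1.01=44.2889; Δ=(51.2000−23.1711)/(115.3500−87.3211)=1.0000; B=V−Δ·S=-63.5149
Node (2,0) S=57.7368: V=(p*·1.4873+(1−p*)·0.0000)/1.01=1.1328; Δ=(1.4873−0.0000)/(61.7784−46.7668)=0.0991; B=V−Δ·S=-4.5877
Node (2,1) S=76.2696: V=(p*·18.0936+(1−p*)·1.4873)/1.01=14.1202; Δ=(18.0936−1.4873)/(81.6085−61.7784)=0.8374; B=V−Δ·S=-49.7502
Node (2,2) S=100.7512: V=(p*·44.2889+(1−p*)·18.0936)/1.01=37.8652; Δ=(44.2889−18.0936)/(107.8038−81.6085)=1.0000; B=V−Δ·S=-62.8860
Node (1,0) S=71.2800: V=(p*·14.1202+(1−p*)·1.1328)/1.01=11.0130; Δ=(14.1202−1.1328)/(76.2696−57.7368)=0.7008; B=V−Δ·S=-38.9387
Node (1,1) S=94.1600: V=(p*·37.8652+(1−p*)·14.1202)/1.01=32.0649; Δ=(37.8652−14.1202)/(100.7512−76.2696)=0.9699; B=V−Δ·S=-59.2620
Node (0,0) S=88.0000: V=(p*·32.0649+(1−p*)·11.0130)/1.01=26.9374; Δ=(32.0649−11.0130)/(94.1600−71.2800)=0.9201; B=V−Δ·S=-54.0317
Verification: the root portfolio costs Δ(0,0)·S0 + B(0,0) = 26.9374, matching V0.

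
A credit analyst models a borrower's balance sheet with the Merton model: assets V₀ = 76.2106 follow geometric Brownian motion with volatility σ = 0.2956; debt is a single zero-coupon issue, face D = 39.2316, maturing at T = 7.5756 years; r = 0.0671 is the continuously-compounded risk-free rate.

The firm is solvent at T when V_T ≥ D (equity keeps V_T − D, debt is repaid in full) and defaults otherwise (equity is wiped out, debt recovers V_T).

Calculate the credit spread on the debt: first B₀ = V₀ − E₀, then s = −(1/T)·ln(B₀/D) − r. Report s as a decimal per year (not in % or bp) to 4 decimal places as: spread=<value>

spread=0.0062

Apply the equity-as-call identities (strike 39.2316, horizon 7.5756 years):
d₁ = [ln(V₀/D) + (r + σ²/2)T] / (σ√T)
   = [ln(76.2106/39.2316) + (0.0671 + 0.5·0.2956²)·7.5756] / (0.2956·√7.5756)
   = [0.664018 + 0.839298] / 0.813604 = 1.847725
d₂ = d₁ − σ√T = 1.847725 − 0.813604 = 1.034122
N(d₁) = 0.967679,  N(d₂) = 0.849460,  e^(−rT) = 0.601504
E₀ = V₀·N(d₁) − D·e^(−rT)·N(d₂)
   = 76.2106·0.967679 − 39.2316·0.601504·0.849460 = 53.701873
B₀ = V₀ − E₀ = 76.2106 − 53.701873 = 22.508727
spread = −(1/T)·ln(B₀/D) − r = −(1/7.5756)·ln(22.508727/39.2316) − 0.0671 = 0.00623801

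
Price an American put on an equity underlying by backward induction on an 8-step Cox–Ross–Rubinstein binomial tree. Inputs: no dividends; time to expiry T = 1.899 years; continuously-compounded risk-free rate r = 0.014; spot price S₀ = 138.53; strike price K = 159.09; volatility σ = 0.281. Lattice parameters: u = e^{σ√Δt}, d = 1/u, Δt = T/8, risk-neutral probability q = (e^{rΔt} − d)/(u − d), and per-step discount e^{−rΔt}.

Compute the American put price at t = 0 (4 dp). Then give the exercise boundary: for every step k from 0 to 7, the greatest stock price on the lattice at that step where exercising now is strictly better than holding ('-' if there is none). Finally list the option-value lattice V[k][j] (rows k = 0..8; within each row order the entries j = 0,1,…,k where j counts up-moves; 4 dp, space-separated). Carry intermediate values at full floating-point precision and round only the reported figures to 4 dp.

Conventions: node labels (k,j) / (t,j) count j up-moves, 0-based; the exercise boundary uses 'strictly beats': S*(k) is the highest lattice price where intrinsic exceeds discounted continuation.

params: Δt=0.23738 u=1.14672 d=0.87205 q=0.47795 e^(-rΔt)=0.99668
t_8 payoffs: 112.7579 98.1647 78.9751 53.7415 20.5600 0.0000 0.0000 0.0000 0.0000
t_7: node(7,0) S=53.1300 payoff=105.9600 vs cont=105.4322 → 105.9600 [stop]  node(7,1) S=69.8643 payoff=89.2257 vs cont=88.6979 → 89.2257 [stop]  node(7,2) S=91.8694 payoff=67.2206 vs cont=66.6928 → 67.2206 [stop]  node(7,3) S=120.8053 payoff=38.2847 vs cont=37.7568 → 38.2847 [stop]  node(7,4) S=158.8552 payoff=0.2348 vs cont=10.6978 → 10.6978 [wait]  node(7,5) S=208.8897 payoff=0.0000 vs cont=0.0000 → 0.0000 [wait]  node(7,6) S=274.6834 payoff=0.0000 vs cont=0.0000 → 0.0000 [wait]  node(7,7) S=361.2000 payoff=0.0000 vs cont=0.0000 → 0.0000 [wait]  ⇒ S*(7)=120.8053
t_6: node(6,0) S=60.9253 payoff=98.1647 vs cont=97.6369 → 98.1647 [stop]  node(6,1) S=80.1149 payoff=78.9751 vs cont=78.4473 → 78.9751 [stop]  node(6,2) S=105.3485 payoff=53.7415 vs cont=53.2137 → 53.7415 [stop]  node(6,3) S=138.5300 payoff=20.5600 vs cont=25.0164 → 25.0164 [wait]  node(6,4) S=182.1626 payoff=0.0000 vs cont=5.5663 → 5.5663 [wait]  node(6,5) S=239.5381 payoff=0.0000 vs cont=0.0000 → 0.0000 [wait]  node(6,6) S=314.9851 payoff=0.0000 vs cont=0.0000 → 0.0000 [wait]  ⇒ S*(6)=105.3485
t_5: node(5,0) S=69.8643 payoff=89.2257 vs cont=88.6979 → 89.2257 [stop]  node(5,1) S=91.8694 payoff=67.2206 vs cont=66.6928 → 67.2206 [stop]  node(5,2) S=120.8053 payoff=38.2847 vs cont=39.8797 → 39.8797 [wait]  node(5,3) S=158.8552 payoff=0.2348 vs cont=15.6681 → 15.6681 [wait]  node(5,4) S=208.8897 payoff=0.0000 vs cont=2.8963 → 2.8963 [wait]  node(5,5) S=274.6834 payoff=0.0000 vs cont=0.0000 → 0.0000 [wait]  ⇒ S*(5)=91.8694
t_4: node(4,0) S=80.1149 payoff=78.9751 vs cont=78.4473 → 78.9751 [stop]  node(4,1) S=105.3485 payoff=53.7415 vs cont=53.9735 → 53.9735 [wait]  node(4,2) S=138.5300 payoff=20.5600 vs cont=28.2139 → 28.2139 [wait]  node(4,3) S=182.1626 payoff=0.0000 vs cont=9.5321 → 9.5321 [wait]  node(4,4) S=239.5381 payoff=0.0000 vs cont=1.5070 → 1.5070 [wait]  ⇒ S*(4)=80.1149
t_3: node(3,0) S=91.8694 payoff=67.2206 vs cont=66.8033 → 67.2206 [stop]  node(3,1) S=120.8053 payoff=38.2847 vs cont=41.5236 → 41.5236 [wait]  node(3,2) S=158.8552 payoff=0.2348 vs cont=19.2211 → 19.2211 [wait]  node(3,3) S=208.8897 payoff=0.0000 vs cont=5.6777 → 5.6777 [wait]  ⇒ S*(3)=91.8694
t_2: node(2,0) S=105.3485 payoff=53.7415 vs cont=54.7566 → 54.7566 [wait]  node(2,1) S=138.5300 payoff=20.5600 vs cont=30.7618 → 30.7618 [wait]  node(2,2) S=182.1626 payoff=0.0000 vs cont=12.7058 → 12.7058 [wait]  ⇒ S*(2)=-
t_1: node(1,0) S=120.8053 payoff=38.2847 vs cont=43.1447 → 43.1447 [wait]  node(1,1) S=158.8552 payoff=0.2348 vs cont=22.0586 → 22.0586 [wait]  ⇒ S*(1)=-
t_0: node(0,0) S=138.5300 payoff=20.5600 vs cont=32.9570 → 32.9570 [wait]  ⇒ S*(0)=-

price = 32.9570
boundary = - - - 91.8694 80.1149 91.8694 105.3485 120.8053
tree:
32.9570
43.1447 22.0586
54.7566 30.7618 12.7058
67.2206 41.5236 19.2211 5.6777
78.9751 53.9735 28.2139 9.5321 1.5070
89.2257 67.2206 39.8797 15.6681 2.8963 0.0000
98.1647 78.9751 53.7415 25.0164 5.5663 0.0000 0.0000
105.9600 89.2257 67.2206 38.2847 10.6978 0.0000 0.0000 0.0000
112.7579 98.1647 78.9751 53.7415 20.5600 0.0000 0.0000 0.0000 0.0000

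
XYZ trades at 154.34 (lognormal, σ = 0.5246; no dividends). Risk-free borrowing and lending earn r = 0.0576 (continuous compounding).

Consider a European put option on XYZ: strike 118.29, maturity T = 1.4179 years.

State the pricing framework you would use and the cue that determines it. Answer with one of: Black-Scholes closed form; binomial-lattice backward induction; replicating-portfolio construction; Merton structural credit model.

framework: Black-Scholes closed form

Key observation: with XYZ following a GBM at constant σ and r, the European put struck at 118.29 prices in closed form — nothing here needs a stepwise model or a balance sheet.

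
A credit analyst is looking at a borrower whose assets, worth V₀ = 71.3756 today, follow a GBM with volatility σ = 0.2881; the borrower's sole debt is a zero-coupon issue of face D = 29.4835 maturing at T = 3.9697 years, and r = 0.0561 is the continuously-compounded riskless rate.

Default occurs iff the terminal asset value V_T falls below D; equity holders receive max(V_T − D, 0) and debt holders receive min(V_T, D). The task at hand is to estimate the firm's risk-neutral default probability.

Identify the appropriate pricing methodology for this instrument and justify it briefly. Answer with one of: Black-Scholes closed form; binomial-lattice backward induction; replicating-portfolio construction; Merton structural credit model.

framework: Merton structural credit model

Key observation: the data describe a firm's assets (V₀ = 71.3756, GBM) and a single zero-coupon debt of face 29.4835, so credit quantities follow from equity-as-call in the structural model.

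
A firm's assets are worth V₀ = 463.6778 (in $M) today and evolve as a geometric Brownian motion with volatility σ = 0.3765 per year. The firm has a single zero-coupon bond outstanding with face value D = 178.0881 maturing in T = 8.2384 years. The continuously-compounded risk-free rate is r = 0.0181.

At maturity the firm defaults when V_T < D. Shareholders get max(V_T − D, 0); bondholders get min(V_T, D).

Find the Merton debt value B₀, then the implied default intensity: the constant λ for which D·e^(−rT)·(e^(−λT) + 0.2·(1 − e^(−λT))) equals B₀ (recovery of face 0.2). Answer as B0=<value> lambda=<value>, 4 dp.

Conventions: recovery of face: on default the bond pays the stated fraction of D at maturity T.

B0=132.4940 lambda=0.0227

Work the structural quantities from V₀ = 463.6778 against face 178.0881:
d₁ = [ln(V₀/D) + (r + σ²/2)T] / (σ√T)
   = [ln(463.6778/178.0881) + (0.0181 + 0.5·0.3765²)·8.2384] / (0.3765·√8.2384)
   = [0.956912 + 0.733021] / 1.080653 = 1.563806
d₂ = d₁ − σ√T = 1.563806 − 1.080653 = 0.483153
N(d₁) = 0.941068,  N(d₂) = 0.685506,  e^(−rT) = 0.861470
E₀ = V₀·N(d₁) − D·e^(−rT)·N(d₂)
   = 463.6778·0.941068 − 178.0881·0.861470·0.685506 = 331.183837
B₀ = V₀ − E₀ = 463.6778 − 331.183837 = 132.493963
e^(−λT) = (B₀·e^(rT)/D − 0.2)/(1 − 0.2) = (132.4940·1.160807/178.0881 − 0.2)/0.8 = 0.82952117
λ = −ln(0.82952117)/8.2384 = 0.022687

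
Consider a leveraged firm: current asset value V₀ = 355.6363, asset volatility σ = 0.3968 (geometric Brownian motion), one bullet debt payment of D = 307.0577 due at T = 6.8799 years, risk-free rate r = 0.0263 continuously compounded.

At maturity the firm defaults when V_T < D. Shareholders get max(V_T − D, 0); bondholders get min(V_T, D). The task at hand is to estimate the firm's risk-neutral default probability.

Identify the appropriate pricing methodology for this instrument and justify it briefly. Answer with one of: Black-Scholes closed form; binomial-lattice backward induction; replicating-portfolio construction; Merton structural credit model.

framework: Merton structural credit model

Key observation: the data describe a firm's assets (V₀ = 355.6363, GBM) and a single zero-coupon debt of face 307.0577, so credit quantities follow from equity-as-call in the structural model.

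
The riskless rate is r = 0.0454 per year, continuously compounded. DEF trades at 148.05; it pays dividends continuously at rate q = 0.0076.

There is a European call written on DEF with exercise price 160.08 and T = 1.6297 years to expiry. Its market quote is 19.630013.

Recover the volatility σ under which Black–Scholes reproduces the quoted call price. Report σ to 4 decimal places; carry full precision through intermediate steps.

At σ = 0.2788 the Black–Scholes value reproduces the quote:
σ√T = 0.2788·√1.6297 = 0.355915
d₁ = (ln(S/K) + (r−q+σ²/2)T) / (σ√T) = (ln(148.05/160.08) + (0.0454−0.0076+0.2788²/2)·1.6297) / 0.355915 = (-0.078124 + 0.124940) / 0.355915 = 0.131539
d₂ = d₁ − σ√T = 0.131539 − 0.355915 = -0.224376
e^{−rT} = 0.928682
e^{−qT} = 0.987691
N(d₁) = 0.552326,  N(d₂) = 0.411232
V = S·e^{−qT}·N(d₁) − K·e^{−rT}·N(d₂) = 80.765259 − 61.135246 = 19.630013 (the observed quote) — the price is monotone increasing in volatility, hence this σ is the only solution

sigma = 0.2788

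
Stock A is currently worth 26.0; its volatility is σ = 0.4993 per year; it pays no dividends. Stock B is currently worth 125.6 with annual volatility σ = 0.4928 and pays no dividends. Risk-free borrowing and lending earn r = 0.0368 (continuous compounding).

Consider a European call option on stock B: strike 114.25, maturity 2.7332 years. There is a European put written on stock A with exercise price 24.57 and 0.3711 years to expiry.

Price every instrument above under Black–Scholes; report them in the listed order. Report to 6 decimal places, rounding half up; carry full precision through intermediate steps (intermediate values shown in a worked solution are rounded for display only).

[stock B call K=114.25]
σ√T = 0.4928·√2.7332 = 0.814716
d₁ = (ln(S/K) + (r+σ²/2)T) / (σ√T) = (ln(125.6/114.25) + (0.0368+0.4928²/2)·2.7332) / 0.814716 = (0.094713 + 0.432463) / 0.814716 = 0.647067
d₂ = d₁ − σ√T = 0.647067 − 0.814716 = -0.167649
e^{−rT} = 0.904311
N(d₁) = 0.741206,  N(d₂) = 0.433430
price = S·N(d₁) − K·e^{−rT}·N(d₂) = 93.095451 − 44.780898 = 48.314553
[stock A put K=24.57]
σ√T = 0.4993·√0.3711 = 0.304163
d₁ = (ln(S/K) + (r+σ²/2)T) / (σ√T) = (ln(26.0/24.57) + (0.0368+0.4993²/2)·0.3711) / 0.304163 = (0.056570 + 0.059914) / 0.304163 = 0.382967
d₂ = d₁ − σ√T = 0.382967 − 0.304163 = 0.078803
e^{−rT} = 0.986436
N(−d₁) = 0.350872,  N(−d₂) = 0.468594
price = K·e^{−rT}·N(−d₂) − S·N(−d₁) = 11.357203 − 9.122676 = 2.234527

price(stock B call K=114.25) = 48.314553
price(stock A put K=24.57) = 2.234527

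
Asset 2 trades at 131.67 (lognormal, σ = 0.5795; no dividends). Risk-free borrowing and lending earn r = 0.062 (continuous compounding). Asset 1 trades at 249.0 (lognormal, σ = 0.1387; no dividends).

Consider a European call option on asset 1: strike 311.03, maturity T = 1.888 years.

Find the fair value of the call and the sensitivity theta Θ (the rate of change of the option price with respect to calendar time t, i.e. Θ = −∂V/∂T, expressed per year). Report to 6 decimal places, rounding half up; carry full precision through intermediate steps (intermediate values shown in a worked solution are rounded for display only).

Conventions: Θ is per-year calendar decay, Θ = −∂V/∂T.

σ√T = 0.1387·√1.888 = 0.190580
d₁ = (ln(S/K) + (r+σ²/2)T) / (σ√T) = (ln(249.0/311.03) + (0.062+0.1387²/2)·1.888) / 0.190580 = (-0.222436 + 0.135216) / 0.190580 = -0.457656
d₂ = d₁ − σ√T = -0.457656 − 0.190580 = -0.648236
e^{−rT} = 0.889535
N(d₁) = 0.323600,  N(d₂) = 0.258416
Call price V = S·N(d₁) − K·e^{−rT}·N(d₂) = 80.576357 − 71.496565 = 9.079791
φ(d₁) = (1/√(2π))·e^{−d₁²/2} = 0.359276
Θ = −S·φ(d₁)·σ/(2√T) − r·K·e^{−rT}·N(d₂) = −4.515165 − 4.432787 = -8.947952

price = 9.079791
Θ = -8.947952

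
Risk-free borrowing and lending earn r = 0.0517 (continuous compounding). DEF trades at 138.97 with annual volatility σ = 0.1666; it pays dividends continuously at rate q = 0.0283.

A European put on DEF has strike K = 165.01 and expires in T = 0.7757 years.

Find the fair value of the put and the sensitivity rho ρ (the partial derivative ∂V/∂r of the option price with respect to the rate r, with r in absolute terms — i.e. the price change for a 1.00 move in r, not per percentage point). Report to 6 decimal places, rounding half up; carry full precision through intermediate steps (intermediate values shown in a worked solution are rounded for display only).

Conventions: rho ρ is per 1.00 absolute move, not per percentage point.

price = 24.208447
ρ = -106.818196

σ√T = 0.1666·√0.7757 = 0.146731
d₁ = (ln(S/K) + (r−q+σ²/2)T) / (σ√T) = (ln(138.97/165.01) + (0.0517−0.0283+0.1666²/2)·0.7757) / 0.146731 = (-0.171748 + 0.028916) / 0.146731 = -0.973425
d₂ = d₁ − σ√T = -0.973425 − 0.146731 = -1.120156
e^{−rT} = 0.960690
e^{−qT} = 0.978287
N(−d₁) = 0.834829,  N(−d₂) = 0.868676
Put price V = K·e^{−rT}·N(−d₂) − S·e^{−qT}·N(−d₁) = 137.705551 − 113.497104 = 24.208447
ρ = −K·T·e^{−rT}·N(−d₂) = -106.818196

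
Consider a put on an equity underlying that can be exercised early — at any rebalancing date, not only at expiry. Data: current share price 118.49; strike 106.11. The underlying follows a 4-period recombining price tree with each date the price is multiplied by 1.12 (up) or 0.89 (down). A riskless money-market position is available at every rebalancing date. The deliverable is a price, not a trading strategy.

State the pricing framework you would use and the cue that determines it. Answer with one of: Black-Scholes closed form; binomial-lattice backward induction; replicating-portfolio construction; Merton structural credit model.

framework: binomial-lattice backward induction

Key observation: an American put (K = 106.11, S₀ = 118.49) on a 4-date tree has no closed form — the optimal stopping decision is embedded and must be resolved recursively from expiry.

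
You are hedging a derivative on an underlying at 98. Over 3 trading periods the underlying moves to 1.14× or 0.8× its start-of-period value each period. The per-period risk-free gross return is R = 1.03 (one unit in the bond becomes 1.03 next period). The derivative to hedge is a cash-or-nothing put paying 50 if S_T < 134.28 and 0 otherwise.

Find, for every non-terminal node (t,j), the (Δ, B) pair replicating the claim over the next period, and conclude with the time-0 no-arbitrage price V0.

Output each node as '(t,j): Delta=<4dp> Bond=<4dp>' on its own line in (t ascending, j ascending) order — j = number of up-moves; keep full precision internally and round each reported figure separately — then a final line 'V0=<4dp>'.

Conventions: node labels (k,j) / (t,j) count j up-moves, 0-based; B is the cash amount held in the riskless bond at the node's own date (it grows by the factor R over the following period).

Arbitrage-free pricing uses the up-move probability p* = (R−d)/(u−d) = 0.6765, discounting each step at R = 1.03.
Expiry values: V(3,0)=50.0000, V(3,1)=50.0000, V(3,2)=50.0000, V(3,3)=0.0000
Node (2,0) S=62.7200: V=(p*·50.0000+(1−p*)·50.0000)/1.03=48.5437; Δ=(50.0000−50.0000)/(71.5008−50.1760)=0.0000; B=V−Δ·S=48.5437
Node (2,1) S=89.3760: V=(p*·50.0000+(1−p*)·50.0000)/1.03=48.5437; Δ=(50.0000−50.0000)/(101.8886−71.5008)=0.0000; B=V−Δ·S=48.5437
Node (2,2) S=127.3608: V=(p*·0.0000+(1−p*)·50.0000)/1.03=15.7053; Δ=(0.0000−50.0000)/(145.1913−101.8886)=-1.1547; B=V−Δ·S=162.7641
Node (1,0) S=78.4000: V=(p*·48.5437+(1−p*)·48.5437)/1.03=47.1298; Δ=(48.5437−48.5437)/(89.3760−62.7200)=0.0000; B=V−Δ·S=47.1298
Node (1,1) S=111.7200: V=(p*·15.7053+(1−p*)·48.5437)/1.03=25.5626; Δ=(15.7053−48.5437)/(127.3608−89.3760)=-0.8645; B=V−Δ·S=122.1461
Node (0,0) S=98.0000: V=(p*·25.5626+(1−p*)·47.1298)/1.03=31.5925; Δ=(25.5626−47.1298)/(111.7200−78.4000)=-0.6473; B=V−Δ·S=95.0253
Check: Δ(0,0)·S0 + B(0,0) = 31.5925 = V0.

(0,0): Delta=-0.6473 Bond=95.0253
(1,0): Delta=0.0000 Bond=47.1298
(1,1): Delta=-0.8645 Bond=122.1461
(2,0): Delta=0.0000 Bond=48.5437
(2,1): Delta=0.0000 Bond=48.5437
(2,2): Delta=-1.1547 Bond=162.7641
V0=31.5925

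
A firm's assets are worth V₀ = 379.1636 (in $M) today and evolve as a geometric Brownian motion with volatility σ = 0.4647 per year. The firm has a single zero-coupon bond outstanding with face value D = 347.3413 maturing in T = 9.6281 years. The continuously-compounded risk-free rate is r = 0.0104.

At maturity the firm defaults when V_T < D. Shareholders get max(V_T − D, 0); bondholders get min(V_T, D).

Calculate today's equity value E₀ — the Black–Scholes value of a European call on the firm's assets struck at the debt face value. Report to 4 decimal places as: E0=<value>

E0=217.1869

Apply the equity-as-call identities (strike 347.3413, horizon 9.6281 years):
d₁ = [ln(V₀/D) + (r + σ²/2)T] / (σ√T)
   = [ln(379.1636/347.3413) + (0.0104 + 0.5·0.4647²)·9.6281] / (0.4647·√9.6281)
   = [0.087660 + 1.139708] / 1.441926 = 0.851200
d₂ = d₁ − σ√T = 0.851200 − 1.441926 = -0.590726
N(d₁) = 0.802671,  N(d₂) = 0.277352,  e^(−rT) = 0.904718
E₀ = V₀·N(d₁) − D·e^(−rT)·N(d₂)
   = 379.1636·0.802671 − 347.3413·0.904718·0.277352 = 217.186857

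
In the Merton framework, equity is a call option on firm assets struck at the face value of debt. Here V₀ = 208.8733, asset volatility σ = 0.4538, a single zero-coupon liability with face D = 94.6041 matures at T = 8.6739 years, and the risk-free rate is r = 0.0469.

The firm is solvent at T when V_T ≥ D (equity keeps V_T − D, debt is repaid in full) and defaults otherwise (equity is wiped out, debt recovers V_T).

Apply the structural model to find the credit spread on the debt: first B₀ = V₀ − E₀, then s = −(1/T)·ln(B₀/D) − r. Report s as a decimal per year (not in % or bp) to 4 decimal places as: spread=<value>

spread=0.0279

Apply the equity-as-call identities (strike 94.6041, horizon 8.6739 years):
d₁ = [ln(V₀/D) + (r + σ²/2)T] / (σ√T)
   = [ln(208.8733/94.6041) + (0.0469 + 0.5·0.4538²)·8.6739] / (0.4538·√8.6739)
   = [0.792027 + 1.299933] / 1.336508 = 1.565243
d₂ = d₁ − σ√T = 1.565243 − 1.336508 = 0.228734
N(d₁) = 0.941237,  N(d₂) = 0.590462,  e^(−rT) = 0.665773
E₀ = V₀·N(d₁) − D·e^(−rT)·N(d₂)
   = 208.8733·0.941237 − 94.6041·0.665773·0.590462 = 159.409073
B₀ = V₀ − E₀ = 208.8733 − 159.409073 = 49.464227
spread = −(1/T)·ln(B₀/D) − r = −(1/8.6739)·ln(49.464227/94.6041) − 0.0469 = 0.02785889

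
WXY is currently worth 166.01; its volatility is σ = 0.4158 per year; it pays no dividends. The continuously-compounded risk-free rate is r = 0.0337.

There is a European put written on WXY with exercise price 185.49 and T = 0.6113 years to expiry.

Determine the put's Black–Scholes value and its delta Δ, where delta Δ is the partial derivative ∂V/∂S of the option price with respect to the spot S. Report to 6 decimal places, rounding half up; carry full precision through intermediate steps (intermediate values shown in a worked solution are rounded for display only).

σ√T = 0.4158·√0.6113 = 0.325096
d₁ = (ln(S/K) + (r+σ²/2)T) / (σ√T) = (ln(166.01/185.49) + (0.0337+0.4158²/2)·0.6113) / 0.325096 = (-0.110953 + 0.073445) / 0.325096 = -0.115376
d₂ = d₁ − σ√T = -0.115376 − 0.325096 = -0.440472
e^{−rT} = 0.979610
N(−d₁) = 0.545927,  N(−d₂) = 0.670203
Put price V = K·e^{−rT}·N(−d₂) − S·N(−d₁) = 121.781058 − 90.629277 = 31.151780
Δ = −N(−d₁) = -0.545927

price = 31.151780
Δ = -0.545927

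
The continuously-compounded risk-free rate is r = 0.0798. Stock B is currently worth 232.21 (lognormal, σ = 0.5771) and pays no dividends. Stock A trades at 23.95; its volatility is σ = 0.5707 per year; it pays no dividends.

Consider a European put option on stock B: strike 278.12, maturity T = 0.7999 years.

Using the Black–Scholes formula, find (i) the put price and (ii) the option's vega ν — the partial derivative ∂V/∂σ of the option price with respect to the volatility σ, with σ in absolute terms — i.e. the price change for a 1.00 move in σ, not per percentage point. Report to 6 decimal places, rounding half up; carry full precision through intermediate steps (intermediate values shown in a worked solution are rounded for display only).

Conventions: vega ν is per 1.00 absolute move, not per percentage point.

price = 65.814038
ν = 82.810157

σ√T = 0.5771·√0.7999 = 0.516142
d₁ = (ln(S/K) + (r+σ²/2)T) / (σ√T) = (ln(232.21/278.12) + (0.0798+0.5771²/2)·0.7999) / 0.516142 = (-0.180411 + 0.197033) / 0.516142 = 0.032205
d₂ = d₁ − σ√T = 0.032205 − 0.516142 = -0.483936
e^{−rT} = 0.938163
N(−d₁) = 0.487154,  N(−d₂) = 0.685784
Put price V = K·e^{−rT}·N(−d₂) − S·N(−d₁) = 178.936090 − 113.122052 = 65.814038
φ(d₁) = (1/√(2π))·e^{−d₁²/2} = 0.398735
ν = S·φ(d₁)·√T = 82.810157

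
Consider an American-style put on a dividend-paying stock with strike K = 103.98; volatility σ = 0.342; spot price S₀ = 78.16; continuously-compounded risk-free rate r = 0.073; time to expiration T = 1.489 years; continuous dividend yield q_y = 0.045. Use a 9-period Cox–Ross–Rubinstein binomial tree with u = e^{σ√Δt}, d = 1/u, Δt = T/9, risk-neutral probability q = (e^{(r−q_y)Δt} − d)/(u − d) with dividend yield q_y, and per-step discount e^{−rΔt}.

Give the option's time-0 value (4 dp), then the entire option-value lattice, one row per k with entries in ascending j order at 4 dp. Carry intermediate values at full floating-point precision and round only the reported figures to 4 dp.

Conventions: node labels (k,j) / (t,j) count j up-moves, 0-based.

params: Δt=0.16544 u=1.14925 d=0.87013 q=0.48191 e^(-rΔt)=0.98800
t_9 payoffs: 81.6309 74.4620 64.9934 52.4876 35.9703 14.1548 0.0000 0.0000 0.0000 0.0000
k=8: node(8,0) S=25.6847 payoff=78.2953 vs cont=77.2376 → 78.2953 [stop]  node(8,1) S=33.9236 payoff=70.0564 vs cont=69.0598 → 70.0564 [stop]  node(8,2) S=44.8053 payoff=59.1747 vs cont=58.2588 → 59.1747 [stop]  node(8,3) S=59.1775 payoff=44.8025 vs cont=43.9931 → 44.8025 [stop]  node(8,4) S=78.1600 payoff=25.8200 vs cont=25.1515 → 25.8200 [stop]  node(8,5) S=103.2315 payoff=0.7485 vs cont=7.2453 → 7.2453 [wait]  node(8,6) S=136.3452 payoff=0.0000 vs cont=0.0000 → 0.0000 [wait]  node(8,7) S=180.0809 payoff=0.0000 vs cont=0.0000 → 0.0000 [wait]  node(8,8) S=237.8457 payoff=0.0000 vs cont=0.0000 → 0.0000 [wait]
k=7: node(7,0) S=29.5180 payoff=74.4620 vs cont=73.4326 → 74.4620 [stop]  node(7,1) S=38.9866 payoff=64.9934 vs cont=64.0343 → 64.9934 [stop]  node(7,2) S=51.4924 payoff=52.4876 vs cont=51.6213 → 52.4876 [stop]  node(7,3) S=68.0097 payoff=35.9703 vs cont=35.2265 → 35.9703 [stop]  node(7,4) S=89.8252 payoff=14.1548 vs cont=16.6661 → 16.6661 [wait]  node(7,5) S=118.6386 payoff=0.0000 vs cont=3.7086 → 3.7086 [wait]  node(7,6) S=156.6945 payoff=0.0000 vs cont=0.0000 → 0.0000 [wait]  node(7,7) S=206.9577 payoff=0.0000 vs cont=0.0000 → 0.0000 [wait]
k=6: node(6,0) S=33.9236 payoff=70.0564 vs cont=69.0598 → 70.0564 [stop]  node(6,1) S=44.8053 payoff=59.1747 vs cont=58.2588 → 59.1747 [stop]  node(6,2) S=59.1775 payoff=44.8025 vs cont=43.9931 → 44.8025 [stop]  node(6,3) S=78.1600 payoff=25.8200 vs cont=26.3472 → 26.3472 [wait]  node(6,4) S=103.2315 payoff=0.7485 vs cont=10.2966 → 10.2966 [wait]  node(6,5) S=136.3452 payoff=0.0000 vs cont=1.8983 → 1.8983 [wait]  node(6,6) S=180.0809 payoff=0.0000 vs cont=0.0000 → 0.0000 [wait]
k=5: node(5,0) S=38.9866 payoff=64.9934 vs cont=64.0343 → 64.9934 [stop]  node(5,1) S=51.4924 payoff=52.4876 vs cont=51.6213 → 52.4876 [stop]  node(5,2) S=68.0097 payoff=35.9703 vs cont=35.4775 → 35.9703 [stop]  node(5,3) S=89.8252 payoff=14.1548 vs cont=18.3888 → 18.3888 [wait]  node(5,4) S=118.6386 payoff=0.0000 vs cont=6.1743 → 6.1743 [wait]  node(5,5) S=156.6945 payoff=0.0000 vs cont=0.9717 → 0.9717 [wait]
k=4: node(4,0) S=44.8053 payoff=59.1747 vs cont=58.2588 → 59.1747 [stop]  node(4,1) S=59.1775 payoff=44.8025 vs cont=43.9931 → 44.8025 [stop]  node(4,2) S=78.1600 payoff=25.8200 vs cont=27.1674 → 27.1674 [wait]  node(4,3) S=103.2315 payoff=0.7485 vs cont=12.3524 → 12.3524 [wait]  node(4,4) S=136.3452 payoff=0.0000 vs cont=3.6231 → 3.6231 [wait]
k=3: node(3,0) S=51.4924 payoff=52.4876 vs cont=51.6213 → 52.4876 [stop]  node(3,1) S=68.0097 payoff=35.9703 vs cont=35.8681 → 35.9703 [stop]  node(3,2) S=89.8252 payoff=14.1548 vs cont=19.7874 → 19.7874 [wait]  node(3,3) S=118.6386 payoff=0.0000 vs cont=8.0478 → 8.0478 [wait]
k=2: node(2,0) S=59.1775 payoff=44.8025 vs cont=43.9931 → 44.8025 [stop]  node(2,1) S=78.1600 payoff=25.8200 vs cont=27.8333 → 27.8333 [wait]  node(2,2) S=103.2315 payoff=0.7485 vs cont=13.9603 → 13.9603 [wait]
k=1: node(1,0) S=68.0097 payoff=35.9703 vs cont=36.1851 → 36.1851 [wait]  node(1,1) S=89.8252 payoff=14.1548 vs cont=20.8938 → 20.8938 [wait]
k=0: node(0,0) S=78.1600 payoff=25.8200 vs cont=28.4701 → 28.4701 [wait]

price = 28.4701
tree:
28.4701
36.1851 20.8938
44.8025 27.8333 13.9603
52.4876 35.9703 19.7874 8.0478
59.1747 44.8025 27.1674 12.3524 3.6231
64.9934 52.4876 35.9703 18.3888 6.1743 0.9717
70.0564 59.1747 44.8025 26.3472 10.2966 1.8983 0.0000
74.4620 64.9934 52.4876 35.9703 16.6661 3.7086 0.0000 0.0000
78.2953 70.0564 59.1747 44.8025 25.8200 7.2453 0.0000 0.0000 0.0000
81.6309 74.4620 64.9934 52.4876 35.9703 14.1548 0.0000 0.0000 0.0000 0.0000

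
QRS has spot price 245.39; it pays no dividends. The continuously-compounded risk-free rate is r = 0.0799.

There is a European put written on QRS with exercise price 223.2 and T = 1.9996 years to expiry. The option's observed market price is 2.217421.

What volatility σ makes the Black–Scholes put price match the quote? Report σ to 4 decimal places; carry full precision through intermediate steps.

sigma = 0.1440

At σ = 0.1440 the Black–Scholes value reproduces the quote:
σ√T = 0.144·√1.9996 = 0.203626
d₁ = (ln(S/K) + (r+σ²/2)T) / (σ√T) = (ln(245.39/223.2) + (0.0799+0.144²/2)·1.9996) / 0.203626 = (0.094781 + 0.180500) / 0.203626 = 1.351890
d₂ = d₁ − σ√T = 1.351890 − 0.203626 = 1.148263
e^{−rT} = 0.852341
N(−d₁) = 0.088205,  N(−d₂) = 0.125430
V = K·e^{−rT}·N(−d₂) − S·N(−d₁) = 23.862115 − 21.644693 = 2.217421 (matching the quote); vega is positive throughout, so no other σ reproduces this price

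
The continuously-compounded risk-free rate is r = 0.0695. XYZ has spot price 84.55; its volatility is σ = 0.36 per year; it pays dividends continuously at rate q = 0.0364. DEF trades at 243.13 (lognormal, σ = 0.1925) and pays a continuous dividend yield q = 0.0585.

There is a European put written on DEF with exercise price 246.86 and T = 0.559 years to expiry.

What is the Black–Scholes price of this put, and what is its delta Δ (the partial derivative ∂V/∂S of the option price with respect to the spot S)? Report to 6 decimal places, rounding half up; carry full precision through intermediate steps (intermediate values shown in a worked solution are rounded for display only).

σ√T = 0.1925·√0.559 = 0.143925
d₁ = (ln(S/K) + (r−q+σ²/2)T) / (σ√T) = (ln(243.13/246.86) + (0.0695−0.0585+0.1925²/2)·0.559) / 0.143925 = (-0.015225 + 0.016506) / 0.143925 = 0.008901
d₂ = d₁ − σ√T = 0.008901 − 0.143925 = -0.135024
e^{−rT} = 0.961895
e^{−qT} = 0.967827
N(−d₁) = 0.496449,  N(−d₂) = 0.553703
Put price V = K·e^{−rT}·N(−d₂) − S·e^{−qT}·N(−d₁) = 131.478702 − 116.818343 = 14.660359
Δ = −e^{−qT}·N(−d₁) = -0.480477

price = 14.660359
Δ = -0.480477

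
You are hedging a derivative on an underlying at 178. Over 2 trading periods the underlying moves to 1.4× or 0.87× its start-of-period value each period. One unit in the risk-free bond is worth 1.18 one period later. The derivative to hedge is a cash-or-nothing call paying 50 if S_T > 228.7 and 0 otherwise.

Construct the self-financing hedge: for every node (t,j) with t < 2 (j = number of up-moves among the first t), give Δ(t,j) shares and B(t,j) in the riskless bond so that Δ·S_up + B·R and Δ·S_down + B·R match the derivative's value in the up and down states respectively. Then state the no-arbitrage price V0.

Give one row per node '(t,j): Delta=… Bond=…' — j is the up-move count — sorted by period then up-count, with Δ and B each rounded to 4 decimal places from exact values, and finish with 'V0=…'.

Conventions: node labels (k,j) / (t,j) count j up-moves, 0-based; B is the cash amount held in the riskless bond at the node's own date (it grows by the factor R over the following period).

(0,0): Delta=0.2627 Bond=-34.4775
(1,0): Delta=0.0000 Bond=0.0000
(1,1): Delta=0.3786 Bond=-69.5555
V0=12.2851

The replicating-portfolio and risk-neutral prices coincide; use p* = (1.18−0.87)/(1.4−0.87) = 0.5849 for the latter.
Expiry values: V(2,0)=0.0000, V(2,1)=0.0000, V(2,2)=50.0000
  t=1,j=0: stock 154.8600 → up 216.8040 (V=0.0000), down 134.7282 (V=0.0000). Price 0.0000; hedge Δ=0.0000, bond B=0.0000.
  t=1,j=1: stock 249.2000 → up 348.8800 (V=50.0000), down 216.8040 (V=0.0000). Price 24.7841; hedge Δ=0.3786, bond B=-69.5555.
  t=0,j=0: stock 178.0000 → up 249.2000 (V=24.7841), down 154.8600 (V=0.0000). Price 12.2851; hedge Δ=0.2627, bond B=-34.4775.
As a check, the time-0 holding Δ(0,0)·S0 + B(0,0) comes to 12.2851 — exactly V0.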